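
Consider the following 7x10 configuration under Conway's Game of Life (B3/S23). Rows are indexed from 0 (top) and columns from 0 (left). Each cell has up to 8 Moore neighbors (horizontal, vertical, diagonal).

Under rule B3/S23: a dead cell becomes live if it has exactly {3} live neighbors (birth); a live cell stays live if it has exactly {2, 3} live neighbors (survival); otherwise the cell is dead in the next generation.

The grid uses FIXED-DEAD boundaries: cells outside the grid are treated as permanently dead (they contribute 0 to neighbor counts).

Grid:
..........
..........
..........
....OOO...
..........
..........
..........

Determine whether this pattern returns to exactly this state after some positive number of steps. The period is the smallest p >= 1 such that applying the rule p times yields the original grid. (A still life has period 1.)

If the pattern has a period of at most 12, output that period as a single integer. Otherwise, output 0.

Answer: 2

Derivation:
Simulating and comparing each generation to the original:
Gen 0 (original, given above): 3 live cells
Gen 1: 3 live cells, differs from original
Gen 2: 3 live cells, MATCHES original -> period = 2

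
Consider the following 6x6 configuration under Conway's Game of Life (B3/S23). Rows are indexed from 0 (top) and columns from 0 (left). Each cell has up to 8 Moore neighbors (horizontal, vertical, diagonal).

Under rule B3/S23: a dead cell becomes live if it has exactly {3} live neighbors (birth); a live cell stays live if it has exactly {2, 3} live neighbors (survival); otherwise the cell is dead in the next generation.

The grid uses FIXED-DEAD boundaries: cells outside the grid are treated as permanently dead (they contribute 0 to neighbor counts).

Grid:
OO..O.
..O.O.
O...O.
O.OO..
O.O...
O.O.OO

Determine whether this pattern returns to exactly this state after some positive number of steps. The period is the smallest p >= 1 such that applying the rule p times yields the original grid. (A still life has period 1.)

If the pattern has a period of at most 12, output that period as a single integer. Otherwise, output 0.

Answer: 0

Derivation:
Simulating and comparing each generation to the original:
Gen 0 (original, given above): 16 live cells
Gen 1: 14 live cells, differs from original
Gen 2: 13 live cells, differs from original
Gen 3: 12 live cells, differs from original
Gen 4: 12 live cells, differs from original
Gen 5: 13 live cells, differs from original
Gen 6: 9 live cells, differs from original
Gen 7: 10 live cells, differs from original
Gen 8: 6 live cells, differs from original
Gen 9: 3 live cells, differs from original
Gen 10: 4 live cells, differs from original
Gen 11: 4 live cells, differs from original
Gen 12: 4 live cells, differs from original
No period found within 12 steps.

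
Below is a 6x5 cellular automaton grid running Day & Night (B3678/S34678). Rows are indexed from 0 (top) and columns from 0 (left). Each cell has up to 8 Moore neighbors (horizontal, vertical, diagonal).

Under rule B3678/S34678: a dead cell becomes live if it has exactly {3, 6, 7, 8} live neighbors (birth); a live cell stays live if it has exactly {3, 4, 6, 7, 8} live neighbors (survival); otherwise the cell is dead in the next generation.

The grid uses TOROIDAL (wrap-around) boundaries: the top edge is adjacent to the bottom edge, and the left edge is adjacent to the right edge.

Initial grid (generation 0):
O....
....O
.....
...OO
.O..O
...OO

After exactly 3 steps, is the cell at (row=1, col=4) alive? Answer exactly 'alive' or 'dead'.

Simulating step by step:
Generation 0 (given above): 8 live cells
Generation 1: 7 live cells
...O.
.....
...OO
O....
..O.O
....O
Generation 2: 4 live cells
.....
...OO
.....
.....
O..O.
.....
Generation 3: 0 live cells
.....
.....
.....
.....
.....
.....

Cell (1,4) at generation 3: 0 -> dead

Answer: dead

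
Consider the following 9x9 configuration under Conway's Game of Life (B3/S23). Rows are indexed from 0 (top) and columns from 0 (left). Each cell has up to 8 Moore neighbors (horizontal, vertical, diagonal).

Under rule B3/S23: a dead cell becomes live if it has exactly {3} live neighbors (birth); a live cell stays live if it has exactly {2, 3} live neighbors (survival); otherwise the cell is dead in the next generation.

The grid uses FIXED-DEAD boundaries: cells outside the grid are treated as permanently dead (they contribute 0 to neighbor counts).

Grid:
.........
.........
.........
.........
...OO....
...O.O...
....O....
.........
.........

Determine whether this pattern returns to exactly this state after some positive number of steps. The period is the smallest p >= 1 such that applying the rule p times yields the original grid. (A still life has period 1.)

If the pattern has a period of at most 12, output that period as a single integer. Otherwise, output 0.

Simulating and comparing each generation to the original:
Gen 0 (original, given above): 5 live cells
Gen 1: 5 live cells, MATCHES original -> period = 1

Answer: 1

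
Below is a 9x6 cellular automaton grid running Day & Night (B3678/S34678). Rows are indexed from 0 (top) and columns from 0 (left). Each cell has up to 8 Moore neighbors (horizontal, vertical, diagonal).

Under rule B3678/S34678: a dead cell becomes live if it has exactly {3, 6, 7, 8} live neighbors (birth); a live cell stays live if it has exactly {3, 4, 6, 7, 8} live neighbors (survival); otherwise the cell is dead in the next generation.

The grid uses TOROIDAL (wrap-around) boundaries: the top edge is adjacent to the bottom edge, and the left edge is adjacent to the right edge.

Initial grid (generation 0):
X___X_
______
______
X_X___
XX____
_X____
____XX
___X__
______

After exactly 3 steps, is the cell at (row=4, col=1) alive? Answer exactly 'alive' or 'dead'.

Answer: alive

Derivation:
Simulating step by step:
Generation 0 (given above): 10 live cells
Generation 1: 5 live cells
______
______
______
______
XXX___
_____X
______
____X_
______
Generation 2: 3 live cells
______
______
______
_X____
______
XX____
______
______
______
Generation 3: 2 live cells
______
______
______
______
XX____
______
______
______
______

Cell (4,1) at generation 3: 1 -> alive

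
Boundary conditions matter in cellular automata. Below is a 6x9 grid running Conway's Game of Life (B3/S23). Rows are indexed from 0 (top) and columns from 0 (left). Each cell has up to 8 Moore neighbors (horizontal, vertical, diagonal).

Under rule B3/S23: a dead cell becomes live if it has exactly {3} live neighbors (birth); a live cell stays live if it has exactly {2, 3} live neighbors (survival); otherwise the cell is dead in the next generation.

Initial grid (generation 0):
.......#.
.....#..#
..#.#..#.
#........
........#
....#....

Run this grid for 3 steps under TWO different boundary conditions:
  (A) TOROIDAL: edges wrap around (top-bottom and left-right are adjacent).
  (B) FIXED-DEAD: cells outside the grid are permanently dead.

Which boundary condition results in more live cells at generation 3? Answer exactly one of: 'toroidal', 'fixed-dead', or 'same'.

Answer: toroidal

Derivation:
Under TOROIDAL boundary, generation 3:
.......##
#......#.
#......##
.........
.........
.........
Population = 7

Under FIXED-DEAD boundary, generation 3:
.........
......###
.........
.........
.........
.........
Population = 3

Comparison: toroidal=7, fixed-dead=3 -> toroidal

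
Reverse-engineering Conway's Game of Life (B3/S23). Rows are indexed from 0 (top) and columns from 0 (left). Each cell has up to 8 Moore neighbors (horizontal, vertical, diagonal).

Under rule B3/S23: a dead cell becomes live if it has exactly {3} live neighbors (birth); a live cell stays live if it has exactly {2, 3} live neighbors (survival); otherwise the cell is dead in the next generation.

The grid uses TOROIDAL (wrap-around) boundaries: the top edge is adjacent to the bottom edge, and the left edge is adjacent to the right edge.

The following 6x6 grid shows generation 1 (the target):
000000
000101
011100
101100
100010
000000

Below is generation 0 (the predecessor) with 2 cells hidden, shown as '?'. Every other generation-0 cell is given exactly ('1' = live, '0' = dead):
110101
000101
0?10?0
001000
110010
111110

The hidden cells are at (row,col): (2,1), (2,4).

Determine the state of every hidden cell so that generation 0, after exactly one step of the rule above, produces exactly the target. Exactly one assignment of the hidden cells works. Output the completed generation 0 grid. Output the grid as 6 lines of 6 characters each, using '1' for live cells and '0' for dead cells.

Hidden generation-0 cells (in order): (2,1), (2,4).
A hidden cell only influences target cells in its own 3x3 neighborhood. Try each of the 2^2 = 4 assignments, step the completed generation 0 forward once under B3/S23, and compare with the target:
  (2,1)=0 (2,4)=0 -> step gives (1,1)='1' but target has '0' -> reject
  (2,1)=0 (2,4)=1 -> step gives (1,1)='1' but target has '0' -> reject
  (2,1)=1 (2,4)=0 -> step reproduces the target at every cell -> ACCEPT
  (2,1)=1 (2,4)=1 -> step gives (2,3)='0' but target has '1' -> reject
Unique solution: (2,1)=live, (2,4)=dead.
Check: live-neighbor counts of every cell in the completed generation 0:
546464
545242
223321
353312
355524
665446
Applying B3/S23 to generation 0 with these counts gives:
000000
000101
011100
101100
100010
000000
which matches the target exactly.

Answer: 110101
000101
011000
001000
110010
111110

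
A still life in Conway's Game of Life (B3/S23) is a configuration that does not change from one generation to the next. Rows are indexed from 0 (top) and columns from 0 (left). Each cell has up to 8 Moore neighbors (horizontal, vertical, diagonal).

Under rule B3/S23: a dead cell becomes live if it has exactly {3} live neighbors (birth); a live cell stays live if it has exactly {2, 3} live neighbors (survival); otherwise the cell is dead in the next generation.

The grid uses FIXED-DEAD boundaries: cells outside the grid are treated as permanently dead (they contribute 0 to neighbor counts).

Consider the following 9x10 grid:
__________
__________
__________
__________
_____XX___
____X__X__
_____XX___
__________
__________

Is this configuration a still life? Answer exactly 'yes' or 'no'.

Compute generation 1 and compare to generation 0 (given above):
Generation 1:
__________
__________
__________
__________
_____XX___
____X__X__
_____XX___
__________
__________
The grids are IDENTICAL -> still life.

Answer: yes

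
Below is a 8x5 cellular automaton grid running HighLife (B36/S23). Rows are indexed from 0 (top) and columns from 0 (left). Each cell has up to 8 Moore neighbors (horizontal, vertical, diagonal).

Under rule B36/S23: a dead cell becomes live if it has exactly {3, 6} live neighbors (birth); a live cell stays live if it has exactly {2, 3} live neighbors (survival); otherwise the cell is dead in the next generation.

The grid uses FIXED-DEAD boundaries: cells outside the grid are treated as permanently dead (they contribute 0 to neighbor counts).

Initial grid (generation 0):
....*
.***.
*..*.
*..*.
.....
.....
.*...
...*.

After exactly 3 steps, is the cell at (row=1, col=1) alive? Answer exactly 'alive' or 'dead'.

Simulating step by step:
Generation 0 (given above): 10 live cells
Generation 1: 9 live cells
..**.
.****
*..**
.....
.....
.....
.....
.....
Generation 2: 5 live cells
.*..*
.*...
.*..*
.....
.....
.....
.....
.....
Generation 3: 3 live cells
.....
***..
.....
.....
.....
.....
.....
.....

Cell (1,1) at generation 3: 1 -> alive

Answer: alive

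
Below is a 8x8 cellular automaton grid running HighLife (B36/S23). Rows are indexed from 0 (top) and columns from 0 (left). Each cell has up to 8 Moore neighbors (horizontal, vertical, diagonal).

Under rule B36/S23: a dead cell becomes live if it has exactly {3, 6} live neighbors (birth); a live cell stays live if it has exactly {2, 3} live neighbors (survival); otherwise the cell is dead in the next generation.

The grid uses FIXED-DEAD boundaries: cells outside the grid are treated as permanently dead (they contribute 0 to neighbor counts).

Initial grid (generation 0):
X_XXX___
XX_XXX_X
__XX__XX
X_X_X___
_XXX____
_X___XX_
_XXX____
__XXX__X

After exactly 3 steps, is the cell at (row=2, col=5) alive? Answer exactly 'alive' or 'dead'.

Simulating step by step:
Generation 0 (given above): 30 live cells
Generation 1: 23 live cells
X_X__X__
X_X__X_X
X_____XX
___XX___
X__XXX__
X___X___
_X___XX_
_X__X___
Generation 2: 22 live cells
______X_
X____X_X
_X_XXXXX
___X__X_
_____X__
XX_X__X_
XX__XX__
_____X__
Generation 3: 25 live cells
______X_
______XX
__XX___X
__XX___X
__X_XXX_
XXX___X_
XXX_XXX_
____XX__

Cell (2,5) at generation 3: 0 -> dead

Answer: dead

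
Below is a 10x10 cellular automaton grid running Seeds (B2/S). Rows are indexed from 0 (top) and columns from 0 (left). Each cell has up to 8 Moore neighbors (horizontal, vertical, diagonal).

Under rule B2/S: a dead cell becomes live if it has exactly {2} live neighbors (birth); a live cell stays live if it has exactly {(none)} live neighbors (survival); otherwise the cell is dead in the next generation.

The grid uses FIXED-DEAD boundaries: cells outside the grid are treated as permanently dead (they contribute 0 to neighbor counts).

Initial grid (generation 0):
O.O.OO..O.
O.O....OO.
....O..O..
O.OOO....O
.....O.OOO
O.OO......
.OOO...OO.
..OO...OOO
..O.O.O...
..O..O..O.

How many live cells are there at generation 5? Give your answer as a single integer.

Answer: 19

Derivation:
Simulating step by step:
Generation 0 (given above): 39 live cells
Generation 1: 17 live cells
......O..O
.........O
O....OO..O
.O........
O.....O...
..........
O.....O...
.....O....
..........
.O..O.OO..
Generation 2: 16 live cells
........O.
.......O..
.O......O.
.......O..
.O........
OO...OOO..
.....O....
......O...
....O..O..
.....O....
Generation 3: 19 live cells
.......O..
.........O
......O...
OOO.....O.
..O..O..O.
..O.O.....
OO..O.....
....O..O..
..........
....O.O...
Generation 4: 28 live cells
........O.
......OOO.
O.O....OOO
...O.OO..O
O...O..O.O
O.........
..O.......
OO.O.O....
...OO.OO..
.....O....
Generation 5: 19 live cells
......O..O
.O........
.O.OO.....
O.O.......
.O.O......
...O....O.
...OO.....
.......O..
OO........
...O...O..
Population at generation 5: 19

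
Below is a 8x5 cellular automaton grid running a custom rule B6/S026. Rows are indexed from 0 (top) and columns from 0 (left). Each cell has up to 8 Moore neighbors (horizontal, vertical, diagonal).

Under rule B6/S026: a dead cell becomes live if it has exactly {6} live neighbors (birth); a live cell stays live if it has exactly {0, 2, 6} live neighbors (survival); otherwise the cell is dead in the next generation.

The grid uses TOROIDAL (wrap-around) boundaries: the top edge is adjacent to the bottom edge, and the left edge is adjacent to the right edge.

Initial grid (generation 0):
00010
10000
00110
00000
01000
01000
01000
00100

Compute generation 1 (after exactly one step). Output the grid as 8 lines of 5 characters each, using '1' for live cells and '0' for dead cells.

Simulating step by step:
Generation 0 (given above): 8 live cells
Generation 1: 4 live cells
(generation 1 grid is the final answer)

Answer: 00000
10000
00000
00000
00000
01000
01000
00100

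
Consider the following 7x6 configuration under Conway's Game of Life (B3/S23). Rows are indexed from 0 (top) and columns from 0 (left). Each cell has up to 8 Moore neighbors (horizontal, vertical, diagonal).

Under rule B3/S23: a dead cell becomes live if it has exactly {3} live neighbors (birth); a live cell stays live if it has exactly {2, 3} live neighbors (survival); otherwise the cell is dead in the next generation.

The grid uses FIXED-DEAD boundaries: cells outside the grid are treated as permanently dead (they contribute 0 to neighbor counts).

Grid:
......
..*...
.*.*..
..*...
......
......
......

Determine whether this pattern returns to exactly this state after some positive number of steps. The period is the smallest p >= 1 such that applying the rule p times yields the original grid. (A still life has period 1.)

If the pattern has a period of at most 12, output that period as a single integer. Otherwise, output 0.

Simulating and comparing each generation to the original:
Gen 0 (original, given above): 4 live cells
Gen 1: 4 live cells, MATCHES original -> period = 1

Answer: 1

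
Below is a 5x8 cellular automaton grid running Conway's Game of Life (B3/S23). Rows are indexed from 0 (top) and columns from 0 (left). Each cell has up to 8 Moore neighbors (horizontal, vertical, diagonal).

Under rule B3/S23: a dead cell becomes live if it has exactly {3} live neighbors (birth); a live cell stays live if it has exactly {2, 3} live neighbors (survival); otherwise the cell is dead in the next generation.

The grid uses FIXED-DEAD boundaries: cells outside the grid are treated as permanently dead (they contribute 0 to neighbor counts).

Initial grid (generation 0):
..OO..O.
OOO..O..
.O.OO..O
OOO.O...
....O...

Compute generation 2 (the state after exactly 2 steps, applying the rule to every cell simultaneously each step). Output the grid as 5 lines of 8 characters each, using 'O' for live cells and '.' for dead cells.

Simulating step by step:
Generation 0 (given above): 16 live cells
Generation 1: 14 live cells
..OO....
O....OO.
....OO..
OOO.OO..
.O.O....
Generation 2: 13 live cells
(generation 2 grid is the final answer)

Answer: ........
...O.OO.
O..O....
OOO..O..
OO.OO...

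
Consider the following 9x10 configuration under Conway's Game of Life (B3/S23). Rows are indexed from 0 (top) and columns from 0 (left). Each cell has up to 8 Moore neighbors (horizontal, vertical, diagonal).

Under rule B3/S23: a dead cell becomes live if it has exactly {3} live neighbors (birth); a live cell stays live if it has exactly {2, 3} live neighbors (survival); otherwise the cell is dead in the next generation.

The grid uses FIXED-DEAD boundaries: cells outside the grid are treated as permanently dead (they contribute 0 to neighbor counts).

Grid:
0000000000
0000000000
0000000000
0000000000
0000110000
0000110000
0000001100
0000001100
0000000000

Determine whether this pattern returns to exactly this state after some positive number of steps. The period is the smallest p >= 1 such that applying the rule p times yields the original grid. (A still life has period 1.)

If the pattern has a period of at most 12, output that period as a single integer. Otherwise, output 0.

Simulating and comparing each generation to the original:
Gen 0 (original, given above): 8 live cells
Gen 1: 6 live cells, differs from original
Gen 2: 8 live cells, MATCHES original -> period = 2

Answer: 2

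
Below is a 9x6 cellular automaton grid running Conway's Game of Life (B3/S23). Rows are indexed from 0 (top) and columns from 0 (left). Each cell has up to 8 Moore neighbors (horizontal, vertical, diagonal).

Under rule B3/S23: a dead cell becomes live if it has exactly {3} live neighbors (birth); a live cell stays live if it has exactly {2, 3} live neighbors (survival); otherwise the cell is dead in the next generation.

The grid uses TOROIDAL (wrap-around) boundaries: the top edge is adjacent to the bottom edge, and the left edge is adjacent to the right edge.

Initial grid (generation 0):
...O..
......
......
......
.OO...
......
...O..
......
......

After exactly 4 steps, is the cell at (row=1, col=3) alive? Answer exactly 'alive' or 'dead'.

Answer: dead

Derivation:
Simulating step by step:
Generation 0 (given above): 4 live cells
Generation 1: 1 live cells
......
......
......
......
......
..O...
......
......
......
Generation 2: 0 live cells
......
......
......
......
......
......
......
......
......
Generation 3: 0 live cells
......
......
......
......
......
......
......
......
......
Generation 4: 0 live cells
......
......
......
......
......
......
......
......
......

Cell (1,3) at generation 4: 0 -> dead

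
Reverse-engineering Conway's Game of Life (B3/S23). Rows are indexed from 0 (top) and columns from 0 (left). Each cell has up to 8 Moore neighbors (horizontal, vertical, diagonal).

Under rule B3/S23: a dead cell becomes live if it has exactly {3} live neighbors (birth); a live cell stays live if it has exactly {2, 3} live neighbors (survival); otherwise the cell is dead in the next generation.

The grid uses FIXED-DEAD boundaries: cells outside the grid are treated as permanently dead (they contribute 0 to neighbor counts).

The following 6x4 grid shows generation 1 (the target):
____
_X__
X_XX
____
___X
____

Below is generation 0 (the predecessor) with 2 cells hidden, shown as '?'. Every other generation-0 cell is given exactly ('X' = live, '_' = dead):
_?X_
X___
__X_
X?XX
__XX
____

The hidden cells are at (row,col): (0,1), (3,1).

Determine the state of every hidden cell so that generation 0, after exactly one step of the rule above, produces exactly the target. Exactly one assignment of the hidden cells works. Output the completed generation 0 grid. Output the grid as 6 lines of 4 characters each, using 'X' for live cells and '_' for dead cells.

Hidden generation-0 cells (in order): (0,1), (3,1).
A hidden cell only influences target cells in its own 3x3 neighborhood. Try each of the 2^2 = 4 assignments, step the completed generation 0 forward once under B3/S23, and compare with the target:
  (0,1)=_ (3,1)=_ -> step gives (2,0)='_' but target has 'X' -> reject
  (0,1)=_ (3,1)=X -> step reproduces the target at every cell -> ACCEPT
  (0,1)=X (3,1)=_ -> step gives (0,1)='X' but target has '_' -> reject
  (0,1)=X (3,1)=X -> step gives (0,1)='X' but target has '_' -> reject
Unique solution: (0,1)=dead, (3,1)=live.
Check: live-neighbor counts of every cell in the completed generation 0:
1201
0322
3533
1454
2443
0122
Applying B3/S23 to generation 0 with these counts gives:
____
_X__
X_XX
____
___X
____
which matches the target exactly.

Answer: __X_
X___
__X_
XXXX
__XX
____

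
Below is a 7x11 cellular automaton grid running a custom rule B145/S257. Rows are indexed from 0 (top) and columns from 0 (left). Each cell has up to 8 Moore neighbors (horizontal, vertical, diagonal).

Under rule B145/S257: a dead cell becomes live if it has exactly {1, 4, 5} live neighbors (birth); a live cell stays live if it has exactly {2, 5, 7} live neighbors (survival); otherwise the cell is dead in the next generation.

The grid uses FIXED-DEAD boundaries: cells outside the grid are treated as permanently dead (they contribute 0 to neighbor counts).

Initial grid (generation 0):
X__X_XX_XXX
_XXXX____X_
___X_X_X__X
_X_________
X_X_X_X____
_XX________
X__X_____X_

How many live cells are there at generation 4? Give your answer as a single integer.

Answer: 34

Derivation:
Simulating step by step:
Generation 0 (given above): 26 live cells
Generation 1: 29 live cells
__X_XX__X_X
_X__XXX_X_X
__X_X______
_X______XXX
XX_____X___
___X__XXXXX
____X___X_X
Generation 2: 29 live cells
X________X_
XX_X_XX__X_
__X_XX___X_
____XXX_XX_
XX_XXX____X
______X___X
__X____X_XX
Generation 3: 28 live cells
X__X___X___
X__XX_XX_X_
__XXX_X_X__
___X____X__
___X_XX__XX
______X__X_
_X_X_X___XX
Generation 4: 34 live cells
___X___X_XX
__XX_X__X_X
X__X_XXX__X
_XX_XX_XXX_
_____XX___X
XX__XX____X
X______X_XX
Population at generation 4: 34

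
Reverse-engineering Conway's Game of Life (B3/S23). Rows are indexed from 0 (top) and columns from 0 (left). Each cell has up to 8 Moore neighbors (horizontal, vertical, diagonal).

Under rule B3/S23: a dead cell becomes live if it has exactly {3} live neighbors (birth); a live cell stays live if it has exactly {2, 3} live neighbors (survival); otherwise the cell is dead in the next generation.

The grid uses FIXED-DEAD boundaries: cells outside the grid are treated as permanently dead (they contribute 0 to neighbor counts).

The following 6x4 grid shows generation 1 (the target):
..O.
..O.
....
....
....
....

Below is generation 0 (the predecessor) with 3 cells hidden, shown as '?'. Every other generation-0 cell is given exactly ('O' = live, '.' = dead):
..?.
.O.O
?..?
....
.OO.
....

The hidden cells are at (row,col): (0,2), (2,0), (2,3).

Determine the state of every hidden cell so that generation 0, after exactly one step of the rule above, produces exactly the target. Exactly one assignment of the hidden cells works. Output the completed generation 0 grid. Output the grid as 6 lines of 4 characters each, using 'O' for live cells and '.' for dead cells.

Answer: ..O.
.O.O
....
....
.OO.
....

Derivation:
Hidden generation-0 cells (in order): (0,2), (2,0), (2,3).
A hidden cell only influences target cells in its own 3x3 neighborhood. Try each of the 2^3 = 8 assignments, step the completed generation 0 forward once under B3/S23, and compare with the target:
  (0,2)=. (2,0)=. (2,3)=. -> step gives (0,2)='.' but target has 'O' -> reject
  (0,2)=. (2,0)=. (2,3)=O -> step gives (0,2)='.' but target has 'O' -> reject
  (0,2)=. (2,0)=O (2,3)=. -> step gives (0,2)='.' but target has 'O' -> reject
  (0,2)=. (2,0)=O (2,3)=O -> step gives (0,2)='.' but target has 'O' -> reject
  (0,2)=O (2,0)=. (2,3)=. -> step reproduces the target at every cell -> ACCEPT
  (0,2)=O (2,0)=. (2,3)=O -> step gives (1,2)='.' but target has 'O' -> reject
  (0,2)=O (2,0)=O (2,3)=. -> step gives (1,1)='O' but target has '.' -> reject
  (0,2)=O (2,0)=O (2,3)=O -> step gives (1,1)='O' but target has '.' -> reject
Unique solution: (0,2)=live, (2,0)=dead, (2,3)=dead.
Check: live-neighbor counts of every cell in the completed generation 0:
1222
1131
1121
1221
1111
1221
Applying B3/S23 to generation 0 with these counts gives:
..O.
..O.
....
....
....
....
which matches the target exactly.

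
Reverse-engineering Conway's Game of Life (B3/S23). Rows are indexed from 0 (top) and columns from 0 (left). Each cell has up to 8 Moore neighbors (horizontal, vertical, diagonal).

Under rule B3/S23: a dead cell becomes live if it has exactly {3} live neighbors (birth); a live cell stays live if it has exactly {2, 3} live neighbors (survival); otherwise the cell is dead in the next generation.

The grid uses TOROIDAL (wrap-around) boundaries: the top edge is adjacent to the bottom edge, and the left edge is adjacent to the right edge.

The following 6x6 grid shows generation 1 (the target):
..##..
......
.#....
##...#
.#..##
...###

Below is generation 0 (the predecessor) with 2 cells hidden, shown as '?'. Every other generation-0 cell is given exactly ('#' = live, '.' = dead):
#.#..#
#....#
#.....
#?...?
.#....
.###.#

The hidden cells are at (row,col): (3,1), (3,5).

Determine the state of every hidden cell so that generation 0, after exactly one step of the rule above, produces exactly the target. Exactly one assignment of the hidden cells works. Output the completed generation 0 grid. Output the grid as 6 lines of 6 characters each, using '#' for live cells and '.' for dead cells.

Hidden generation-0 cells (in order): (3,1), (3,5).
A hidden cell only influences target cells in its own 3x3 neighborhood. Try each of the 2^2 = 4 assignments, step the completed generation 0 forward once under B3/S23, and compare with the target:
  (3,1)=. (3,5)=. -> step gives (2,0)='#' but target has '.' -> reject
  (3,1)=. (3,5)=# -> step reproduces the target at every cell -> ACCEPT
  (3,1)=# (3,5)=. -> step gives (2,1)='.' but target has '#' -> reject
  (3,1)=# (3,5)=# -> step gives (2,1)='.' but target has '#' -> reject
Unique solution: (3,1)=dead, (3,5)=live.
Check: live-neighbor counts of every cell in the completed generation 0:
553344
441124
430025
331012
534233
544232
Applying B3/S23 to generation 0 with these counts gives:
..##..
......
.#....
##...#
.#..##
...###
which matches the target exactly.

Answer: #.#..#
#....#
#.....
#....#
.#....
.###.#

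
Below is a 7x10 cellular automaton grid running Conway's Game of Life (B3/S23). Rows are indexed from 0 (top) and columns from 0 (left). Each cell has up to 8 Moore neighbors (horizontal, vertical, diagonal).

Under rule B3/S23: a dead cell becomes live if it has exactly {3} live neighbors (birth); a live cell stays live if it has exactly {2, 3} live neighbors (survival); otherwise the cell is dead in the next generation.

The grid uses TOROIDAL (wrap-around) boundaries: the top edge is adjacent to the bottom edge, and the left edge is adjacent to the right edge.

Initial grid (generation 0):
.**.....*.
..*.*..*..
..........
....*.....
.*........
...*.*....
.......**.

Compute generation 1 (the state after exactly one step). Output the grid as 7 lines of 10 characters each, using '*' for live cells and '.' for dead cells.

Answer: .***....*.
.***......
...*......
..........
....*.....
..........
..*....**.

Derivation:
Simulating step by step:
Generation 0 (given above): 12 live cells
Generation 1: 12 live cells
(generation 1 grid is the final answer)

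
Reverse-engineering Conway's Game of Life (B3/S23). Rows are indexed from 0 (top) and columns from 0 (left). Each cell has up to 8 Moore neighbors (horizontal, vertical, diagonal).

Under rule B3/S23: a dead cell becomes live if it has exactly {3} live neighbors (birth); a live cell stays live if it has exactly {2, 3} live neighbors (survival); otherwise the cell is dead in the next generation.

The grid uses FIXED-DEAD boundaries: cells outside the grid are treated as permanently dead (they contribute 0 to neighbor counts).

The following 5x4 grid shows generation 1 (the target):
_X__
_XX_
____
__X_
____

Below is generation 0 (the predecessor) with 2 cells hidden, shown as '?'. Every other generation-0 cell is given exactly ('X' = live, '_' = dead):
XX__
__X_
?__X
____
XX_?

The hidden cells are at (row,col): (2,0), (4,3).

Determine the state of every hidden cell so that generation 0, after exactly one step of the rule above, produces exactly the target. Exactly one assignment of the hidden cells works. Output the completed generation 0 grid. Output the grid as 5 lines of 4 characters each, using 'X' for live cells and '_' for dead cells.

Hidden generation-0 cells (in order): (2,0), (4,3).
A hidden cell only influences target cells in its own 3x3 neighborhood. Try each of the 2^2 = 4 assignments, step the completed generation 0 forward once under B3/S23, and compare with the target:
  (2,0)=_ (4,3)=_ -> step gives (3,2)='_' but target has 'X' -> reject
  (2,0)=_ (4,3)=X -> step reproduces the target at every cell -> ACCEPT
  (2,0)=X (4,3)=_ -> step gives (1,0)='X' but target has '_' -> reject
  (2,0)=X (4,3)=X -> step gives (1,0)='X' but target has '_' -> reject
Unique solution: (2,0)=dead, (4,3)=live.
Check: live-neighbor counts of every cell in the completed generation 0:
1221
2322
0121
2232
1120
Applying B3/S23 to generation 0 with these counts gives:
_X__
_XX_
____
__X_
____
which matches the target exactly.

Answer: XX__
__X_
___X
____
XX_X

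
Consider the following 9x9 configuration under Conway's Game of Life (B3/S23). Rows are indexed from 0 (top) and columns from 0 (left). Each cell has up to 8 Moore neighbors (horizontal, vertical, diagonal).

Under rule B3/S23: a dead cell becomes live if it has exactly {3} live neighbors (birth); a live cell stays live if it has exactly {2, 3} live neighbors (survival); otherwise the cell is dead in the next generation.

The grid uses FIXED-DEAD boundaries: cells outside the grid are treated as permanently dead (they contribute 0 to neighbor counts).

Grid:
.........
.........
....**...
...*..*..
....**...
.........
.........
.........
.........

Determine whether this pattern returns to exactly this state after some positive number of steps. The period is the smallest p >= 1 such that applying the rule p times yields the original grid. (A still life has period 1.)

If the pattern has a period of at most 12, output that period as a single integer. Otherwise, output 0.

Answer: 1

Derivation:
Simulating and comparing each generation to the original:
Gen 0 (original, given above): 6 live cells
Gen 1: 6 live cells, MATCHES original -> period = 1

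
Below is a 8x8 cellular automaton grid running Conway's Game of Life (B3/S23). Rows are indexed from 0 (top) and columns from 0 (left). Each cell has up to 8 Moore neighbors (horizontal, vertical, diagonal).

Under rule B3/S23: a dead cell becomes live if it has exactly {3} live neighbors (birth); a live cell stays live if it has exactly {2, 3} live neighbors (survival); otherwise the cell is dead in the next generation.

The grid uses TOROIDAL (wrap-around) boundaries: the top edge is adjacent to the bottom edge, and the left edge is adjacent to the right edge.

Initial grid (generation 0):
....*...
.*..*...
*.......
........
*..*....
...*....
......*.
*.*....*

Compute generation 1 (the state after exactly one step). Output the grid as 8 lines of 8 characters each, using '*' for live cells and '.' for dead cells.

Simulating step by step:
Generation 0 (given above): 11 live cells
Generation 1: 5 live cells
(generation 1 grid is the final answer)

Answer: **.*....
........
........
........
........
........
.......*
.......*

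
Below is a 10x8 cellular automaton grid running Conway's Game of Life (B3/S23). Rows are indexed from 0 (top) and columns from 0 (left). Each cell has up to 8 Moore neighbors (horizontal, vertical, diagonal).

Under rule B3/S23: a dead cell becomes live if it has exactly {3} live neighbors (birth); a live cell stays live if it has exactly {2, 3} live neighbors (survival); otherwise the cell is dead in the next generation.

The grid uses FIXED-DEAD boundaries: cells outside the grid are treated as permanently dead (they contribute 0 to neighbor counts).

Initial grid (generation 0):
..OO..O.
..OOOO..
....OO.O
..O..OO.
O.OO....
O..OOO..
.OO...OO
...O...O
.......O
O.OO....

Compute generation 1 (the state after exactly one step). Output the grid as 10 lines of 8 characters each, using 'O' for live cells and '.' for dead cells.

Simulating step by step:
Generation 0 (given above): 30 live cells
Generation 1: 23 live cells
(generation 1 grid is the final answer)

Answer: ..O..O..
..O.....
..O.....
.OO..OO.
..O...O.
O...OOO.
.OO..OOO
..O....O
..OO....
........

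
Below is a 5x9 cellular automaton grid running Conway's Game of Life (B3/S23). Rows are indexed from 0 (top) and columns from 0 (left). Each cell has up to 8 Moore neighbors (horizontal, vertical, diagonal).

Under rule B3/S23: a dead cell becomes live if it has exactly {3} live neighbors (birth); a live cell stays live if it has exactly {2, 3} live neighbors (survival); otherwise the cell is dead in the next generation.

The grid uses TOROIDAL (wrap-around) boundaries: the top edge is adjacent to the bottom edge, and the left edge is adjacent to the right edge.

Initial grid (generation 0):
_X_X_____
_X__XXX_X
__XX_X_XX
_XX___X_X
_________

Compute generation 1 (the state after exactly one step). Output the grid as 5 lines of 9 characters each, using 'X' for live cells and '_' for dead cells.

Simulating step by step:
Generation 0 (given above): 16 live cells
Generation 1: 18 live cells
(generation 1 grid is the final answer)

Answer: X_X_XX___
_X___XX_X
___X____X
XXXX__X_X
XX_______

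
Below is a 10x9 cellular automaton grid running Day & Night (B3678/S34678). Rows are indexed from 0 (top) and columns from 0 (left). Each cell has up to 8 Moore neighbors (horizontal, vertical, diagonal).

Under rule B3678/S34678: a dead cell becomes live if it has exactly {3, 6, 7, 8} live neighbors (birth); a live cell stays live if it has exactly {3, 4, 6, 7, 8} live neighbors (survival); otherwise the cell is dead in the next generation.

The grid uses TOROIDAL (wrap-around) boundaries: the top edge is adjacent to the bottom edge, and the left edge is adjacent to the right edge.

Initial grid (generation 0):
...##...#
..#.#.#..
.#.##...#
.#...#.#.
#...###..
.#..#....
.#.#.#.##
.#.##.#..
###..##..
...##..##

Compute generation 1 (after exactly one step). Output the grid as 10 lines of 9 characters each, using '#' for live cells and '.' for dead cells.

Answer: ..#.#....
#.###..#.
#..##.##.
..##.#..#
.#..###..
..###..##
...#.##..
.####.#.#
###..##.#
.#.##.###

Derivation:
Simulating step by step:
Generation 0 (given above): 37 live cells
Generation 1: 46 live cells
(generation 1 grid is the final answer)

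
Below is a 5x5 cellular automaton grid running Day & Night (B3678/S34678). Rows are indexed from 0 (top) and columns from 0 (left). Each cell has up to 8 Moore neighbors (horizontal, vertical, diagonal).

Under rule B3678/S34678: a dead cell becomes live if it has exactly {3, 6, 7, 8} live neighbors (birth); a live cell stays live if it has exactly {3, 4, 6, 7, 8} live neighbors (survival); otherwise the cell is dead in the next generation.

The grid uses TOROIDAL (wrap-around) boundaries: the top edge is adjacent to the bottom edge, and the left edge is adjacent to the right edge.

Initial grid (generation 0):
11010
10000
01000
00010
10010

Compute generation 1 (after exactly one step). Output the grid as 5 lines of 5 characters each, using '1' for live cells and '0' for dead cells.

Simulating step by step:
Generation 0 (given above): 8 live cells
Generation 1: 9 live cells
(generation 1 grid is the final answer)

Answer: 11100
10101
00000
00101
01000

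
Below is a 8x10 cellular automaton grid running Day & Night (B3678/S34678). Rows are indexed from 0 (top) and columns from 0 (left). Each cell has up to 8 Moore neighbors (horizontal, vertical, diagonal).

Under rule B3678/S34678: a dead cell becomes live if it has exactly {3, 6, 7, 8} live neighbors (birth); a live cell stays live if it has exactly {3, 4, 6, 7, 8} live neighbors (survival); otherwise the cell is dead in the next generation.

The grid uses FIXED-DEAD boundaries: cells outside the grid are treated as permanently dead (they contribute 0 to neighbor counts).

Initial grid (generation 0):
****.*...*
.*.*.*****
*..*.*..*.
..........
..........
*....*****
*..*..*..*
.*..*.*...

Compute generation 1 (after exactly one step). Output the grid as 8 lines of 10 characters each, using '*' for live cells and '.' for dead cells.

Simulating step by step:
Generation 0 (given above): 30 live cells
Generation 1: 25 live cells
(generation 1 grid is the final answer)

Answer: .**....*..
.*********
..*.....**
..........
......***.
......***.
.*..*.*...
.....*....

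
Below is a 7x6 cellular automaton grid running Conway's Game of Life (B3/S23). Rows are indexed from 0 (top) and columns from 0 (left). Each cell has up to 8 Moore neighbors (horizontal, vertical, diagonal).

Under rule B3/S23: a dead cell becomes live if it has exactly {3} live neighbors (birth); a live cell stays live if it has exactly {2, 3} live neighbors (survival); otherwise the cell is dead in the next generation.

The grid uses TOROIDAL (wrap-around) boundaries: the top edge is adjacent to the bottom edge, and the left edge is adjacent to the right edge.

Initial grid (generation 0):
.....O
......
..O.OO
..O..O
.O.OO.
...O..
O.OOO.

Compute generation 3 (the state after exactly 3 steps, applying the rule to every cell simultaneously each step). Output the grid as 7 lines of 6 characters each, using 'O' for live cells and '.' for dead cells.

Answer: ......
O..O..
...O..
O...O.
..OOO.
...OOO
O....O

Derivation:
Simulating step by step:
Generation 0 (given above): 14 live cells
Generation 1: 20 live cells
...OOO
....OO
...OOO
OOO..O
...OO.
.O...O
..OOOO
Generation 2: 14 live cells
O.O...
O.....
.OOO..
OOO...
...OO.
O....O
..O...
Generation 3: 13 live cells
(generation 3 grid is the final answer)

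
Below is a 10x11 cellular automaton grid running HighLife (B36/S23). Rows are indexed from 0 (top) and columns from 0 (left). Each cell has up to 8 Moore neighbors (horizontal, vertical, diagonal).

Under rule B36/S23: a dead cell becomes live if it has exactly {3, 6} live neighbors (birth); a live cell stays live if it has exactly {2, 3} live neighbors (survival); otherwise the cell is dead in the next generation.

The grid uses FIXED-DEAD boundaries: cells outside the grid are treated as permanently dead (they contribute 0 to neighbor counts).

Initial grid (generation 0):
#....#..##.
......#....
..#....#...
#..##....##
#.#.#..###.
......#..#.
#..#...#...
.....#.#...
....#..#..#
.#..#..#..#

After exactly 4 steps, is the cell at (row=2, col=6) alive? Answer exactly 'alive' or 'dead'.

Simulating step by step:
Generation 0 (given above): 32 live cells
Generation 1: 26 live cells
...........
......###..
...#.......
..#.#..#.##
.#..##.#...
.#.#..#..#.
.......##..
....#..##..
....##.##..
...........
Generation 2: 30 live cells
.......#...
.......#...
...#..#..#.
..#.###.#..
.#..##.#.##
..#.###....
......#..#.
....##...#.
....#####..
...........
Generation 3: 34 live cells
...........
......###..
...##.#.#..
..#.....#.#
.##...####.
...##..####
...#.##....
....#....#.
....#.###..
.....###...
Generation 4: 32 live cells
.......#...
.....##.#..
...#.####..
.##..###...
.##...#....
...##.....#
...#.###..#
...##...#..
....#...#..
.....#..#..

Cell (2,6) at generation 4: 1 -> alive

Answer: alive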